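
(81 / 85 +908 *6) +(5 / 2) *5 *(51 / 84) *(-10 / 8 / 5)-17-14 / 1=103121699 / 19040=5416.06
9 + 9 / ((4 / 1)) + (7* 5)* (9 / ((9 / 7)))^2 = 6905 / 4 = 1726.25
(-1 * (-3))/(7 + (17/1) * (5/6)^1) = 18/127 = 0.14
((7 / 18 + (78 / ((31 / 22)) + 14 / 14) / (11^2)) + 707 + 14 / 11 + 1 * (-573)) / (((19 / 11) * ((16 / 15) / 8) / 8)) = 91910470 / 19437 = 4728.63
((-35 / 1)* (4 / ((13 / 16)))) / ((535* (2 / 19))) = -3.06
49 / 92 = 0.53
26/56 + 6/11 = 311/308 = 1.01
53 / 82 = 0.65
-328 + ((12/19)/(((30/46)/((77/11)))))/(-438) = -6824362/20805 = -328.02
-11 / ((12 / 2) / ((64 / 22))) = -16 / 3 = -5.33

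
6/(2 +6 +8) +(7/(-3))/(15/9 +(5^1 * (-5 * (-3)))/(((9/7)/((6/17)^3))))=-88033/498920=-0.18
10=10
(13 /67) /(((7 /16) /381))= 79248 /469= 168.97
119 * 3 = 357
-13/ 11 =-1.18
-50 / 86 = -25 / 43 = -0.58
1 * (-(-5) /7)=5 /7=0.71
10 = 10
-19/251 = -0.08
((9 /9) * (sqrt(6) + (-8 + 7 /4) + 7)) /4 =0.80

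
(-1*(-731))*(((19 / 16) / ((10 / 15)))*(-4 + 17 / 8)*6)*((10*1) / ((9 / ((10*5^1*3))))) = -2441425.78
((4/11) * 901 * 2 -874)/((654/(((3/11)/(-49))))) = 1203/646261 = 0.00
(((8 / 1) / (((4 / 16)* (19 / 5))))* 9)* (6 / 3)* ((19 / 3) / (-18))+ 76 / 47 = -7292 / 141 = -51.72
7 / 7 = 1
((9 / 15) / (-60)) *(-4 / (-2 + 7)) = 0.01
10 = 10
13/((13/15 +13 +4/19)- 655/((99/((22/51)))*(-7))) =0.90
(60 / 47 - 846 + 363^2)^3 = 232999035165117545121 / 103823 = 2244194785019865.97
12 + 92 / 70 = 466 / 35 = 13.31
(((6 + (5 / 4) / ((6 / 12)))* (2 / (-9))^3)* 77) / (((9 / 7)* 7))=-5236 / 6561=-0.80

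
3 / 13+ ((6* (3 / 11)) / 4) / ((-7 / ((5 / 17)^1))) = 7269 / 34034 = 0.21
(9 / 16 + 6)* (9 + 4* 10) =5145 / 16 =321.56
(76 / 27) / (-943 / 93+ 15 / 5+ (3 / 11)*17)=-25916 / 23049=-1.12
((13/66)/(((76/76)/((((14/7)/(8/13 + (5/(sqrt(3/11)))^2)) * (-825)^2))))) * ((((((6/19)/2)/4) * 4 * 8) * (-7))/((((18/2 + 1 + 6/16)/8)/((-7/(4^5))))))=1537160625/11351246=135.42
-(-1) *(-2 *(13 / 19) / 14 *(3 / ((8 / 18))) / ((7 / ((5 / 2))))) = -1755 / 7448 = -0.24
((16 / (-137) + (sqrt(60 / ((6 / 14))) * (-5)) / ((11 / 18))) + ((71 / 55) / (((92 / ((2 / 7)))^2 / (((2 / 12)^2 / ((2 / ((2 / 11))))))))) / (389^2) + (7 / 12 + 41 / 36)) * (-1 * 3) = -25053047590843229 / 5201718898628560 + 540 * sqrt(35) / 11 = 285.61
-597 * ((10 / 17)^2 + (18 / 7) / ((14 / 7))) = -1970697 / 2023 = -974.15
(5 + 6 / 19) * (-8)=-808 / 19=-42.53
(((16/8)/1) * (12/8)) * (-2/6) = -1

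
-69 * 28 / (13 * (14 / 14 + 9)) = -966 / 65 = -14.86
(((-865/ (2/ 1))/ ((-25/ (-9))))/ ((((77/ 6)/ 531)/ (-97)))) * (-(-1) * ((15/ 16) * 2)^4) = 7723612.58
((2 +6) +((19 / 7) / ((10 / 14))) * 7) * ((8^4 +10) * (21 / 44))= 7458549 / 110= 67804.99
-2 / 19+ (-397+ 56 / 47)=-395.91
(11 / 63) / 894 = 11 / 56322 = 0.00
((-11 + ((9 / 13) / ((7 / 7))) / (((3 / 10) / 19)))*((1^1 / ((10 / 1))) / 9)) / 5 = 427 / 5850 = 0.07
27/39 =9/13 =0.69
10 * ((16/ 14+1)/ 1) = 150/ 7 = 21.43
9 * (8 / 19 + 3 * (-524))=-268740 / 19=-14144.21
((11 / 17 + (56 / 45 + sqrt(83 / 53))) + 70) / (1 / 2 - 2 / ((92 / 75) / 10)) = -2529862 / 556155 - 46*sqrt(4399) / 38531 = -4.63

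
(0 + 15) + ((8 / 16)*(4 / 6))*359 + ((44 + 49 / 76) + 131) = 70751 / 228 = 310.31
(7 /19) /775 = 7 /14725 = 0.00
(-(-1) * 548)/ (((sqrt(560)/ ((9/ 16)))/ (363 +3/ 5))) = 1120797 * sqrt(35)/ 1400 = 4736.23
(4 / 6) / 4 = 1 / 6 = 0.17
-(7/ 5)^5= -5.38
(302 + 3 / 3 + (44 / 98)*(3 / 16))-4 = 117241 / 392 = 299.08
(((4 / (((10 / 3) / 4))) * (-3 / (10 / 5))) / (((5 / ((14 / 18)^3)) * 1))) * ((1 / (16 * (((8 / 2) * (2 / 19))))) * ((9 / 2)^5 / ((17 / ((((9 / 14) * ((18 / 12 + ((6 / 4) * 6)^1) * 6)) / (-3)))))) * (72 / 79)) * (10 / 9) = 128274111 / 859520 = 149.24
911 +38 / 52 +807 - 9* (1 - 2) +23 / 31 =1393149 / 806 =1728.47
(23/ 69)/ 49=1/ 147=0.01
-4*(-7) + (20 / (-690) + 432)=459.97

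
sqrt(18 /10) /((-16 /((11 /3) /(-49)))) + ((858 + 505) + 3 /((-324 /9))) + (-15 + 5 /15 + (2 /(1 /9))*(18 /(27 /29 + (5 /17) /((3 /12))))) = 11*sqrt(5) /3920 + 6242255 /4156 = 1501.99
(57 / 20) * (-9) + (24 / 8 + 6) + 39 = 22.35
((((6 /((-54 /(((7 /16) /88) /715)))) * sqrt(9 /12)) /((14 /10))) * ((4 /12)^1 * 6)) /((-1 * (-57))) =-sqrt(3) /103289472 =-0.00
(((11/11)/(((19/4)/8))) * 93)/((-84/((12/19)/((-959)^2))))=-2976/2324033887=-0.00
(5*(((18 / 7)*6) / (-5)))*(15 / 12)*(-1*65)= 8775 / 7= 1253.57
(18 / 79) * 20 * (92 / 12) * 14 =38640 / 79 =489.11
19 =19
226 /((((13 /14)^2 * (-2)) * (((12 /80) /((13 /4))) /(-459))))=16943220 /13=1303324.62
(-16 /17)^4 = 0.78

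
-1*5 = -5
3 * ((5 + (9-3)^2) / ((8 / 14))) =861 / 4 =215.25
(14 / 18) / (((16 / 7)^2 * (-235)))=-343 / 541440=-0.00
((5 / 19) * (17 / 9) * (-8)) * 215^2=-31433000 / 171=-183818.71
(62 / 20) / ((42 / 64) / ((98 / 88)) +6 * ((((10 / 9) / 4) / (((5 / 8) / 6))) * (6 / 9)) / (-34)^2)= 752556 / 145295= 5.18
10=10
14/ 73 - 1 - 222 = -16265/ 73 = -222.81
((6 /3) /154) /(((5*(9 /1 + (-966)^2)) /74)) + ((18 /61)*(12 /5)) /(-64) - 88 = -88.01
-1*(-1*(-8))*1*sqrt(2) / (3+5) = -sqrt(2) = -1.41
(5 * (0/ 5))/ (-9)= 0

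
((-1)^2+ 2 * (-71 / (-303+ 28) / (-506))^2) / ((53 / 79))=764827936989 / 513112146250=1.49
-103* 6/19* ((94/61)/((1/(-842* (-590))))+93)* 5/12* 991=-10282818387.59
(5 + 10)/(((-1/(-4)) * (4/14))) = 210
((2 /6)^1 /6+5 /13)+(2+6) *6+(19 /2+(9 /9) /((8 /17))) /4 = 192241 /3744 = 51.35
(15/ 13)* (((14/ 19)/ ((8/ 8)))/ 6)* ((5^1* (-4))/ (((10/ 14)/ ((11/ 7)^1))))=-1540/ 247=-6.23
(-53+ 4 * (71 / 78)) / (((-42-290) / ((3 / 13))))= 0.03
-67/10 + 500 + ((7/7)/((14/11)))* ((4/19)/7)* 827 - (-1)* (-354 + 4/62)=45862133/288610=158.91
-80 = -80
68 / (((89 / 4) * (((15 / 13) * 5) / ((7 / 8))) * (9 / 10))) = 6188 / 12015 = 0.52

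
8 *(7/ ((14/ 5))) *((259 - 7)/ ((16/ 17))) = 5355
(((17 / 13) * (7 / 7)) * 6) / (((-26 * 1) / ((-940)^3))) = 42359784000 / 169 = 250649609.47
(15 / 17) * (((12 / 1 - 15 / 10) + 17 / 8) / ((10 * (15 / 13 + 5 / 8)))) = 0.63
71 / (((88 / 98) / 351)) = 1221129 / 44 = 27752.93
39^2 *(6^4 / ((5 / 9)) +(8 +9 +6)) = 17915859 / 5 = 3583171.80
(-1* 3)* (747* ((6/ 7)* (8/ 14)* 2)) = -107568/ 49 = -2195.27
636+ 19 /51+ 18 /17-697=-3038 /51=-59.57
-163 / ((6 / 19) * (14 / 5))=-15485 / 84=-184.35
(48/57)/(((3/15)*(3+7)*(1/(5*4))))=160/19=8.42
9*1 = 9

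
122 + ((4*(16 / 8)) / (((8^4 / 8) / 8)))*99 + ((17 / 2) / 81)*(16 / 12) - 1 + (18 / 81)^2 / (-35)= 9084259 / 68040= 133.51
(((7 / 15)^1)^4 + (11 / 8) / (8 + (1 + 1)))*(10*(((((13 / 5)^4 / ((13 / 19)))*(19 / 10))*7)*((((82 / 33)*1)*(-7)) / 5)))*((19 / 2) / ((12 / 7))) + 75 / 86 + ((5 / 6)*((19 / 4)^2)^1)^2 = -21595115577859015067 / 689634000000000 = -31313.88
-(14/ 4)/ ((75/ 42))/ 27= -49/ 675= -0.07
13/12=1.08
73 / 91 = 0.80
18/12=3/2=1.50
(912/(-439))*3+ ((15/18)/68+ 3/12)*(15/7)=-2369807/417928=-5.67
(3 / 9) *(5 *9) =15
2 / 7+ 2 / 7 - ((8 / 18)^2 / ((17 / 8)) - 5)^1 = 52807 / 9639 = 5.48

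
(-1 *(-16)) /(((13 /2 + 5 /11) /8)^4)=15352201216 /547981281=28.02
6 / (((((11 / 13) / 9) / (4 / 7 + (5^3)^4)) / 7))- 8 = 1199707033970 / 11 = 109064275815.45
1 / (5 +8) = 1 / 13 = 0.08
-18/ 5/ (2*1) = -9/ 5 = -1.80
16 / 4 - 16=-12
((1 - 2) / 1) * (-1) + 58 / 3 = 61 / 3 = 20.33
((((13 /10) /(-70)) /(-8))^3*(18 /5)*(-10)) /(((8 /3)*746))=-59319 /262019072000000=-0.00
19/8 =2.38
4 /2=2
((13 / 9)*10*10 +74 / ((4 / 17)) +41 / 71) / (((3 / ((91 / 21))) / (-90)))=-38172485 / 639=-59737.85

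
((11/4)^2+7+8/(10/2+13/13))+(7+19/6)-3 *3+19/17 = 4945/272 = 18.18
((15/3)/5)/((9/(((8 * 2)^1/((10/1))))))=8/45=0.18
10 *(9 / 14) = 45 / 7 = 6.43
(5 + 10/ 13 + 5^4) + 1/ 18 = 147613/ 234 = 630.82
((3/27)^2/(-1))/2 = -1/162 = -0.01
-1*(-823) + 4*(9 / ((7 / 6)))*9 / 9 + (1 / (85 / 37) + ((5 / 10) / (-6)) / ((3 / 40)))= 4568786 / 5355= 853.18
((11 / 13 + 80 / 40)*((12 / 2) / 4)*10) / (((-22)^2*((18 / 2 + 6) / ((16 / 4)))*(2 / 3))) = 111 / 3146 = 0.04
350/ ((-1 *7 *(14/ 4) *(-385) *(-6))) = -10/ 1617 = -0.01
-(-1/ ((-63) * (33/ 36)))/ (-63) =4/ 14553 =0.00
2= 2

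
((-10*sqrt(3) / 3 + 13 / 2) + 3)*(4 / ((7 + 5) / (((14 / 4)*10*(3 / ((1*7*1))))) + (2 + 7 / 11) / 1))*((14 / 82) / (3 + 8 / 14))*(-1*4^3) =-187264 / 5535 + 39424*sqrt(3) / 3321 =-13.27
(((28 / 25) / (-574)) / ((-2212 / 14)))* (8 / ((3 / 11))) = 88 / 242925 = 0.00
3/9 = 1/3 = 0.33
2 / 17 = 0.12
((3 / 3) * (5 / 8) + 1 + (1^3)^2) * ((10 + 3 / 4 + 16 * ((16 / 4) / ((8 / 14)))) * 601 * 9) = 55772199 / 32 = 1742881.22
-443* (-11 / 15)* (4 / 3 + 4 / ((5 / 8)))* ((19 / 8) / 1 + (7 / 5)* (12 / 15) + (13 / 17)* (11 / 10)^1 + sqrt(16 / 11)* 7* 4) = 2083436531 / 191250 + 5755456* sqrt(11) / 225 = 95732.40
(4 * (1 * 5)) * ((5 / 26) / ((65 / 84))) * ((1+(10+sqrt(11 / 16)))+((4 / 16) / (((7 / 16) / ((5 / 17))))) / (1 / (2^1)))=210 * sqrt(11) / 169+161880 / 2873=60.47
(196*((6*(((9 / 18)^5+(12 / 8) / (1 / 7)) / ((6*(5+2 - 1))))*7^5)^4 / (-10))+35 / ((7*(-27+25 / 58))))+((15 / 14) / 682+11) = -185494715446335468362608072268603983 / 12496833431470080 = -14843337431321958083.55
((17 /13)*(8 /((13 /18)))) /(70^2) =612 /207025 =0.00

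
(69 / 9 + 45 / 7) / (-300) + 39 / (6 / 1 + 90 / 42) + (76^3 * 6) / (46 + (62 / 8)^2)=24837.80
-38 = -38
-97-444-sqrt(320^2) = -861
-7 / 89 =-0.08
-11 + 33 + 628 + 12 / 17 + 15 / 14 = 155123 / 238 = 651.78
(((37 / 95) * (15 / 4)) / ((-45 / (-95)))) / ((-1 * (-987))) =37 / 11844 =0.00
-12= -12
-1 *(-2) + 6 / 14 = 17 / 7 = 2.43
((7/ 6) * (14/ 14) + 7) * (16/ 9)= 392/ 27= 14.52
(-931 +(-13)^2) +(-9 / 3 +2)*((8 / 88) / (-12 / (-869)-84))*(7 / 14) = -111227537 / 145968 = -762.00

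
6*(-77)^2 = 35574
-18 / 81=-2 / 9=-0.22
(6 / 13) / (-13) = -6 / 169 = -0.04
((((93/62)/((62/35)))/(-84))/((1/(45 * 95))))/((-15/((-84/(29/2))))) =-16.64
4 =4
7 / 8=0.88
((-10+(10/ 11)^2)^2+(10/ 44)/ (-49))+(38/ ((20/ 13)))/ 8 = 5006765823/ 57392720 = 87.24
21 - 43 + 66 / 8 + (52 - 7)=125 / 4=31.25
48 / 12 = 4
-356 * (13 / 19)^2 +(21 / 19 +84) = -29441 / 361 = -81.55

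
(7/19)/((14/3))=3/38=0.08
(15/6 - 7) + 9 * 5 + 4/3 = 251/6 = 41.83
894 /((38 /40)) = 941.05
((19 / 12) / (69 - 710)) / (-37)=19 / 284604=0.00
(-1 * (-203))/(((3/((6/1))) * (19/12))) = 4872/19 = 256.42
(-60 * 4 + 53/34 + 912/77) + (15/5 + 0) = -585377/2618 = -223.60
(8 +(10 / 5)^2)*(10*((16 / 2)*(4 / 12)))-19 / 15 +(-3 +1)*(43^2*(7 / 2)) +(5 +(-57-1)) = -190159 / 15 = -12677.27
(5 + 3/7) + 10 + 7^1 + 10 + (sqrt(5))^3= 5 * sqrt(5) + 227/7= 43.61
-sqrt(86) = -9.27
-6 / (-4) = 3 / 2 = 1.50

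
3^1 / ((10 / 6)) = 9 / 5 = 1.80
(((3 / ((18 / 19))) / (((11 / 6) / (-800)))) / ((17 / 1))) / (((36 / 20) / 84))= -2128000 / 561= -3793.23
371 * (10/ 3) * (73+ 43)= 430360/ 3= 143453.33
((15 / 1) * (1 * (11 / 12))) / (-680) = -11 / 544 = -0.02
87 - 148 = -61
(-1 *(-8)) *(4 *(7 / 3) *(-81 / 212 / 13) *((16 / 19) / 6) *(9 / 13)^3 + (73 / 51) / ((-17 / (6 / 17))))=-48033681200 / 141302434351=-0.34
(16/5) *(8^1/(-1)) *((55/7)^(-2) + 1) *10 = -786944/3025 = -260.15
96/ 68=24/ 17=1.41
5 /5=1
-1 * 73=-73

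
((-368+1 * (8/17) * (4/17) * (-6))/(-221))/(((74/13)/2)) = 106544/181781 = 0.59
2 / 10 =1 / 5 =0.20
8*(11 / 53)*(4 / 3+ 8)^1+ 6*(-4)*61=-230312 / 159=-1448.50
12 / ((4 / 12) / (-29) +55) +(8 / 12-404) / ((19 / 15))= -7230841 / 22724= -318.20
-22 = -22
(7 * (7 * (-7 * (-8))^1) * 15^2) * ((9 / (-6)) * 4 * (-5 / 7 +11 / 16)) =99225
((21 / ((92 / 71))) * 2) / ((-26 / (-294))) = 366.52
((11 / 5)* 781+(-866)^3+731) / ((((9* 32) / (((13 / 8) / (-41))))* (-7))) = -21107432021 / 1653120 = -12768.24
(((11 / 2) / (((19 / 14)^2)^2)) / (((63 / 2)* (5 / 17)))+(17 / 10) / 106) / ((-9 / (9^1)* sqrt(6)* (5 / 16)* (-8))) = 47501077* sqrt(6) / 3729787020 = 0.03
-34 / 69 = -0.49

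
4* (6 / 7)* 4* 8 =768 / 7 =109.71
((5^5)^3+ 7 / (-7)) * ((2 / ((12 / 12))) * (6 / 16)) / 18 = 1271565755.17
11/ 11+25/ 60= 17/ 12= 1.42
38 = 38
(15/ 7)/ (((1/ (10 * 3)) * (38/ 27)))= 6075/ 133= 45.68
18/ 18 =1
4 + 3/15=21/5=4.20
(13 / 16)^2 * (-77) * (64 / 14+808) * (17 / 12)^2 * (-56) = 297099803 / 64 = 4642184.42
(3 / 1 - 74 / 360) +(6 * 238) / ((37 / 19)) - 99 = 4243031 / 6660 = 637.09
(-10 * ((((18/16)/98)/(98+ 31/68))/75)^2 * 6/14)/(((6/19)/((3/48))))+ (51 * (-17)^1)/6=-3483446847353249419/24106898597600000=-144.50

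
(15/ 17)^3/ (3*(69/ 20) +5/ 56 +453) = 945000/ 637525619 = 0.00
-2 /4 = -1 /2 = -0.50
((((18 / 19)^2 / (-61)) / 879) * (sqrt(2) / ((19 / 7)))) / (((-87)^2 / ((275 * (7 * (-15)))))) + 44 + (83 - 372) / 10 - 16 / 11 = 2425500 * sqrt(2) / 103098952787 + 1501 / 110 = 13.65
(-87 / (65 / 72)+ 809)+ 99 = 52756 / 65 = 811.63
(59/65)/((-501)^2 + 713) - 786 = -12860068201/16361410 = -786.00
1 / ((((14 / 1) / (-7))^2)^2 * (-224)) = -1 / 3584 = -0.00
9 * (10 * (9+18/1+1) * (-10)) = -25200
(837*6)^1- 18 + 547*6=8286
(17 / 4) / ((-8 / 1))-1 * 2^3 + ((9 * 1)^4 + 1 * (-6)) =209487 / 32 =6546.47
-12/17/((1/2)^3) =-96/17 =-5.65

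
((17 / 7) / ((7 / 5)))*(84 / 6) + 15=275 / 7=39.29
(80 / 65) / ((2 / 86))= 688 / 13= 52.92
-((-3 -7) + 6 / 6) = 9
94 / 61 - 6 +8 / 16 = -483 / 122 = -3.96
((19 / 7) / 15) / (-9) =-19 / 945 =-0.02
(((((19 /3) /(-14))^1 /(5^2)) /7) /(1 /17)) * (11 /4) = -3553 /29400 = -0.12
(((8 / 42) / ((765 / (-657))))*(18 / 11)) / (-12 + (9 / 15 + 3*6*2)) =-584 / 53669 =-0.01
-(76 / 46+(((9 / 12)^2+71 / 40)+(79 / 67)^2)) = -44437189 / 8259760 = -5.38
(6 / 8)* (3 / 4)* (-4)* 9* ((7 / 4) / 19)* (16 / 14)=-81 / 38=-2.13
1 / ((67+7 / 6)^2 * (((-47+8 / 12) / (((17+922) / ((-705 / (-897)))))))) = -30322188 / 5464233865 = -0.01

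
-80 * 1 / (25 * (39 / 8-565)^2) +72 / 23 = 7228546408 / 2309126515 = 3.13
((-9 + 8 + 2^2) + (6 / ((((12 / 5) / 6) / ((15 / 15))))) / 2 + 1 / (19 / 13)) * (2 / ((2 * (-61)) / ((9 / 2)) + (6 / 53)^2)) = -10744425 / 13016368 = -0.83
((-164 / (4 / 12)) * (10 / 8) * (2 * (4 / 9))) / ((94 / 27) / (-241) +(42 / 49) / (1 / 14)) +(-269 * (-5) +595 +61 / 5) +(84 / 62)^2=71516695279 / 37474195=1908.43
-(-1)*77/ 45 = 77/ 45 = 1.71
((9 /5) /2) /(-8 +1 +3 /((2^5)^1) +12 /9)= -432 /2675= -0.16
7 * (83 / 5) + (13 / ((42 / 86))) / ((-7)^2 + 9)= 710453 / 6090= 116.66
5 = 5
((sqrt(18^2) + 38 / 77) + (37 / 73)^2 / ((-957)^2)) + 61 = 2715809428114 / 34163915247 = 79.49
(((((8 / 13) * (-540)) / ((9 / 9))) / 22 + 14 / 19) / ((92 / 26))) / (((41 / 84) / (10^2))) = -163959600 / 197087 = -831.91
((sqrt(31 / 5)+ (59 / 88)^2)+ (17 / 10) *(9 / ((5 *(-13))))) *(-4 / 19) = -4 *sqrt(155) / 95 - 538909 / 11954800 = -0.57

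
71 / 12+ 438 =5327 / 12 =443.92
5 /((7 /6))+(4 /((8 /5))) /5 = 4.79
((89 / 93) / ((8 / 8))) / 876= 89 / 81468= 0.00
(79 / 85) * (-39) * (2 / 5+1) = -21567 / 425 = -50.75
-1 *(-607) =607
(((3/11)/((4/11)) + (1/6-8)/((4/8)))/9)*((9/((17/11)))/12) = -0.80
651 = 651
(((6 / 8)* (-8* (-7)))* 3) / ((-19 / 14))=-1764 / 19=-92.84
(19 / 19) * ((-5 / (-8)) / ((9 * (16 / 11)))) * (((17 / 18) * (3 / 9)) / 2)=0.01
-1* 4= -4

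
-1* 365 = -365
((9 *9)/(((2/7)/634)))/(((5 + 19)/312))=2336607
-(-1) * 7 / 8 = 7 / 8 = 0.88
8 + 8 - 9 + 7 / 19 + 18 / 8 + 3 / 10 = 3769 / 380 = 9.92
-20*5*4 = -400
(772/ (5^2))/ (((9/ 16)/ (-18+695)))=8362304/ 225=37165.80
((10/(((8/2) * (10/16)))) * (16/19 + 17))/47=1356/893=1.52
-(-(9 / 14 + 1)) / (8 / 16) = 23 / 7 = 3.29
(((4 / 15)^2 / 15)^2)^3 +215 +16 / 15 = 319323172212982194511591 / 1477891880035400390625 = 216.07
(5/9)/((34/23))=115/306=0.38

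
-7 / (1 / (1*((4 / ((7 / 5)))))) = -20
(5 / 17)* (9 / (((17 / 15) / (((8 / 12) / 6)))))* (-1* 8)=-600 / 289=-2.08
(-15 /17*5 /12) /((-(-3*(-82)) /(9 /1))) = 75 /5576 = 0.01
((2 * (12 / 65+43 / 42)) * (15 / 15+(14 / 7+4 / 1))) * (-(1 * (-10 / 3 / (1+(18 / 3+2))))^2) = -2.32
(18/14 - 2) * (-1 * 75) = 375/7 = 53.57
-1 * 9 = -9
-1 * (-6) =6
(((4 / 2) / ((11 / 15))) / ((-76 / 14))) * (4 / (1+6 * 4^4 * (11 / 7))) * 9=-26460 / 3532727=-0.01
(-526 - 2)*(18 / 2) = -4752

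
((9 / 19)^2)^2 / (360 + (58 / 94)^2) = 14493249 / 103746072001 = 0.00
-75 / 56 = -1.34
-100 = -100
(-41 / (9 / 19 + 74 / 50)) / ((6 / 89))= -1733275 / 5568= -311.29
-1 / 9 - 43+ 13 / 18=-763 / 18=-42.39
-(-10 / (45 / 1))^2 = -4 / 81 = -0.05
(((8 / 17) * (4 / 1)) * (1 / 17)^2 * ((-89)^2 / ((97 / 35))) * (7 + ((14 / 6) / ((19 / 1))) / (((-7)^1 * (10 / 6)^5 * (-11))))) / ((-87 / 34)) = -16224079637248 / 318577524375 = -50.93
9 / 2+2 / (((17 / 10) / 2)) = 233 / 34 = 6.85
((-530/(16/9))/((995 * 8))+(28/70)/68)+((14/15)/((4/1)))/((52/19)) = 2266609/42219840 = 0.05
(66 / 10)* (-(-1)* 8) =264 / 5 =52.80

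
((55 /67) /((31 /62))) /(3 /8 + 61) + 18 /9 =66674 /32897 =2.03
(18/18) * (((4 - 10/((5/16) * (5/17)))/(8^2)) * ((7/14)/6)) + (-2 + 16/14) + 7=40363/6720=6.01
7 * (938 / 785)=6566 / 785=8.36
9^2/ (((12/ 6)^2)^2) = 81/ 16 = 5.06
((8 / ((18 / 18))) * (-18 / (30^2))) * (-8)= 32 / 25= 1.28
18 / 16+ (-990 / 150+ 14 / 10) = -163 / 40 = -4.08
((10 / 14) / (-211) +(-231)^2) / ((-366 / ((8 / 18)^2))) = -630513536 / 21893571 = -28.80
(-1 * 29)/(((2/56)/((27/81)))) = -812/3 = -270.67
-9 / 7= -1.29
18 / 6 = 3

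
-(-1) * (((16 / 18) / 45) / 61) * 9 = 8 / 2745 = 0.00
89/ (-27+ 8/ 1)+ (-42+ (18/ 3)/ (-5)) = -47.88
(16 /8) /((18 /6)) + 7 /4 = 29 /12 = 2.42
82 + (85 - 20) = 147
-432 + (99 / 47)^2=-944487 / 2209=-427.56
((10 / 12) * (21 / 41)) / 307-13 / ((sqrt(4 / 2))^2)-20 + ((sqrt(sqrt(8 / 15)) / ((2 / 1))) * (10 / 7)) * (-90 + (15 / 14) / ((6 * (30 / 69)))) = -5017 * 30^(3 / 4) / 1176-333538 / 12587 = -81.18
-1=-1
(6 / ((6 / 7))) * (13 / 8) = 91 / 8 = 11.38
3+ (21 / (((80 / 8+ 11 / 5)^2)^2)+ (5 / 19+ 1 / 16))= 14002135251 / 4209135664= 3.33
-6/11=-0.55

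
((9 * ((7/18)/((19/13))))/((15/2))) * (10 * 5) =910/57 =15.96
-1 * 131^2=-17161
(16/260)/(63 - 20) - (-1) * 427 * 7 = 8354259/2795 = 2989.00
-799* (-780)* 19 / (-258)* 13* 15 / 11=-384838350 / 473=-813611.73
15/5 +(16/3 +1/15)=8.40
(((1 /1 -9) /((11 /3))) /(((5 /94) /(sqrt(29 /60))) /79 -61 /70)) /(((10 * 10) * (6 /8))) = 29109920 * sqrt(435) /16364386004131+2731465717232 /81821930020655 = 0.03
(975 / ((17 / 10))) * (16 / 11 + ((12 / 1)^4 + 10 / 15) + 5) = 2224699750 / 187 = 11896790.11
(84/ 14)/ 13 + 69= 903/ 13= 69.46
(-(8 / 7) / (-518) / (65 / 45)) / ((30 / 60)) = 72 / 23569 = 0.00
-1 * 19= -19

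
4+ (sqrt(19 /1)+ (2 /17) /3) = 206 /51+ sqrt(19) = 8.40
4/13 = 0.31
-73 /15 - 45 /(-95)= -1252 /285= -4.39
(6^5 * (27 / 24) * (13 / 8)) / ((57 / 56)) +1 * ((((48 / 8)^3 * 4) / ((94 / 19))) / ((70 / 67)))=441735012 / 31255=14133.26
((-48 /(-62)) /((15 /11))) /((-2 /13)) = -3.69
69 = 69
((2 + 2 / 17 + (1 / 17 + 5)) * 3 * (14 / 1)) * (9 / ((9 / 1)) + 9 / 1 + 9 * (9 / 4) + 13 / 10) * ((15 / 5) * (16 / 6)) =6466488 / 85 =76076.33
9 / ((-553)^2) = 9 / 305809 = 0.00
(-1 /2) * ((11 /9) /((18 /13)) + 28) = -4679 /324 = -14.44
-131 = -131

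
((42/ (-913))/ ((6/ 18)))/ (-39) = 42/ 11869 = 0.00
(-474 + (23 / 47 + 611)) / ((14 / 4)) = 39.28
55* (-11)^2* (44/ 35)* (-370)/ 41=-21668680/ 287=-75500.63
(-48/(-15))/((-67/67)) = -16/5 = -3.20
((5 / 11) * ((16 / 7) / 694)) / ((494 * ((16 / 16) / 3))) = 60 / 6599593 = 0.00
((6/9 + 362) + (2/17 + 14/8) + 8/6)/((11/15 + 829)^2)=5597775/10533398288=0.00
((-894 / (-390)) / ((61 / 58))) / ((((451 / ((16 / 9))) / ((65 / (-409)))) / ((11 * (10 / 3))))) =-0.05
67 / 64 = 1.05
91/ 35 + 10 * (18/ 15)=73/ 5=14.60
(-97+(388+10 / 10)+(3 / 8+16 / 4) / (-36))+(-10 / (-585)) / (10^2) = 27319841 / 93600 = 291.88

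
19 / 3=6.33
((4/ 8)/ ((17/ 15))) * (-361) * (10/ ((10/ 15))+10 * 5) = -351975/ 34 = -10352.21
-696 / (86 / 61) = -21228 / 43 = -493.67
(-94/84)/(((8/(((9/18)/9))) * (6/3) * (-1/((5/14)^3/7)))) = 5875/232339968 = 0.00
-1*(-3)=3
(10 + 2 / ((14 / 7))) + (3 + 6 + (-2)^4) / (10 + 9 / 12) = 573 / 43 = 13.33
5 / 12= 0.42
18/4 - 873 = -868.50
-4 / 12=-1 / 3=-0.33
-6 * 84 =-504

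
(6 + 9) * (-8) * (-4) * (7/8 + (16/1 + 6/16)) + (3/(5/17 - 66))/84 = 258965263/31276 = 8280.00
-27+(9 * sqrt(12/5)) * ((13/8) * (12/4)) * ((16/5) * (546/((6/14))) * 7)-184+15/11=-2306/11+12520872 * sqrt(15)/25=1939515.51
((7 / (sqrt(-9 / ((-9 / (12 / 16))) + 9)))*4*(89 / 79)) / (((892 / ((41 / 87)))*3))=51086*sqrt(39) / 179323443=0.00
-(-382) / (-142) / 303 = -191 / 21513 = -0.01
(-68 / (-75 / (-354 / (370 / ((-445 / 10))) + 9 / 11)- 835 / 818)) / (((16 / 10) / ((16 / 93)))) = 2.66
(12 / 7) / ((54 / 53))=106 / 63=1.68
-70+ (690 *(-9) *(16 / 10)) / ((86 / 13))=-67594 / 43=-1571.95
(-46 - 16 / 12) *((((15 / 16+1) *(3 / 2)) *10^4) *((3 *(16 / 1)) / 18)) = -11005000 / 3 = -3668333.33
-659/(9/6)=-439.33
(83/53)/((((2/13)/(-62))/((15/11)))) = -501735/583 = -860.61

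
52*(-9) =-468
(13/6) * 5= 65/6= 10.83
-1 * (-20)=20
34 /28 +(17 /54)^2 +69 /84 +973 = 4976113 /5103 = 975.13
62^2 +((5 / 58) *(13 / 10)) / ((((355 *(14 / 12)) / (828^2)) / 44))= 865248932 / 72065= 12006.51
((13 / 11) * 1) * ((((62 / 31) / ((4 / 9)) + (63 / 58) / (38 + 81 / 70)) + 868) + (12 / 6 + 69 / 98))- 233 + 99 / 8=278914688425 / 342756568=813.74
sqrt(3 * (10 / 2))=sqrt(15)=3.87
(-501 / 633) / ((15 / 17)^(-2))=-37575 / 60979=-0.62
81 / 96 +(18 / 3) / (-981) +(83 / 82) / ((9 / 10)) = 2525615 / 1287072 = 1.96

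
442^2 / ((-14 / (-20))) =1953640 / 7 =279091.43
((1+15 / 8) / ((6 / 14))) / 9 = 0.75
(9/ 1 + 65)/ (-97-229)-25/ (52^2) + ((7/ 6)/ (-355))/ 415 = -46021305557/ 194801365200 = -0.24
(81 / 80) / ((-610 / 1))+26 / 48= 79057 / 146400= 0.54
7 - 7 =0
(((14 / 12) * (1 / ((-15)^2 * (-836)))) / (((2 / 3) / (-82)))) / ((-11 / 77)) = -2009 / 376200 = -0.01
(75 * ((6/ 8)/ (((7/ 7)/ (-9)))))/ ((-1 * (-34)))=-2025/ 136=-14.89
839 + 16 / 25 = 20991 / 25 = 839.64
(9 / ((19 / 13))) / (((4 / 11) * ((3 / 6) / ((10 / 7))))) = 6435 / 133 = 48.38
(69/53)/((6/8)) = 92/53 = 1.74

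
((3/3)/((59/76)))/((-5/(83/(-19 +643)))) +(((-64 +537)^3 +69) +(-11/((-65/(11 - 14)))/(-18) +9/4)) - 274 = 811667121251/7670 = 105823614.24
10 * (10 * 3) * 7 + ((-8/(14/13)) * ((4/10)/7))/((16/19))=1028753/490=2099.50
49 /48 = 1.02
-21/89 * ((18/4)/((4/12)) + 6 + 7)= -1113/178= -6.25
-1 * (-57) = 57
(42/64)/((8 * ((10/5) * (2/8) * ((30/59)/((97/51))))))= 40061/65280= 0.61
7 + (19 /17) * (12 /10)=8.34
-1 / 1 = -1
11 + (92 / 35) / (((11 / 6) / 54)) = 34043 / 385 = 88.42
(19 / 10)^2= 361 / 100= 3.61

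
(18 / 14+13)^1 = 100 / 7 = 14.29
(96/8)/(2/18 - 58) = -108/521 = -0.21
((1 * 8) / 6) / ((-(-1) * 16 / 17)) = 17 / 12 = 1.42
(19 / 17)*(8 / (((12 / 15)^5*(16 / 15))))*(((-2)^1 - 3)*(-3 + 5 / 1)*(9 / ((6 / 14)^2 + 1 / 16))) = -1963828125 / 209984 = -9352.28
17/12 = 1.42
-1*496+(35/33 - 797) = -42634/33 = -1291.94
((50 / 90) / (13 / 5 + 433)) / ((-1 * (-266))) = 25 / 5214132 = 0.00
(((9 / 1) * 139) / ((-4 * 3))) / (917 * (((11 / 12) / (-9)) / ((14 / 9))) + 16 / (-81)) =67554 / 39035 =1.73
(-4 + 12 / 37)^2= 18496 / 1369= 13.51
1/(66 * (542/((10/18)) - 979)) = -5/1122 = -0.00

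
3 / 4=0.75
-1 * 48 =-48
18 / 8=9 / 4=2.25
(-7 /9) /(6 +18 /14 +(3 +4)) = -49 /900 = -0.05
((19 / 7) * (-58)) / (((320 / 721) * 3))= -56753 / 480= -118.24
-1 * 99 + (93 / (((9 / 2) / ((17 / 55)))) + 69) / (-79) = -1302904 / 13035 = -99.95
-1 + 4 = 3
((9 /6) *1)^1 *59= 177 /2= 88.50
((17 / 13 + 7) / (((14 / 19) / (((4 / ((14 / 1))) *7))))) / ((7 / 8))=25.77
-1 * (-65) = 65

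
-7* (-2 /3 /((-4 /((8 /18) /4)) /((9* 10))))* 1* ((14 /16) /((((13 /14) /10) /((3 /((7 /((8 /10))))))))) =-490 /13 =-37.69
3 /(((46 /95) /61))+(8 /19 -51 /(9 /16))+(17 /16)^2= 96931967 /335616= 288.82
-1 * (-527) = 527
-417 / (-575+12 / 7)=2919 / 4013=0.73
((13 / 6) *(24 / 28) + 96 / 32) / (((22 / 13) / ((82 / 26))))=697 / 77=9.05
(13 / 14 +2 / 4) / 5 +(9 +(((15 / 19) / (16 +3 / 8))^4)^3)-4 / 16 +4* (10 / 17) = 306463083239541705274729895052357387425774541 / 26909505187607793707913125785071141932239196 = 11.39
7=7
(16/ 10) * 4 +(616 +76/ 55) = 34308/ 55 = 623.78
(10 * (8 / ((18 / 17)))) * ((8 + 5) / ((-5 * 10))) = -884 / 45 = -19.64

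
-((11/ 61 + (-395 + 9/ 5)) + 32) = 110111/ 305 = 361.02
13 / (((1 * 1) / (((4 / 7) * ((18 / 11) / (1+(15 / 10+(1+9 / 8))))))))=2.63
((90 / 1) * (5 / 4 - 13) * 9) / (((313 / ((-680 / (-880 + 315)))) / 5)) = -6471900 / 35369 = -182.98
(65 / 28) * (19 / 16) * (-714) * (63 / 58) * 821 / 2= -3257773155 / 3712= -877632.85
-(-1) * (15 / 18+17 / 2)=28 / 3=9.33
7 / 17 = 0.41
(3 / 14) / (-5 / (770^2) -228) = -25410 / 27036241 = -0.00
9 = 9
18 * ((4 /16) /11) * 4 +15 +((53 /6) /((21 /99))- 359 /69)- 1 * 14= 415225 /10626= 39.08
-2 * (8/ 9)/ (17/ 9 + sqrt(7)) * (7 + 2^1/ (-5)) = 4488/ 695 - 2376 * sqrt(7)/ 695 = -2.59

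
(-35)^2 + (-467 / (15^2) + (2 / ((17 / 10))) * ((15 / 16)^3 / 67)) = 320930477963 / 262425600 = 1222.94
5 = 5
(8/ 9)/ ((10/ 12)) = 16/ 15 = 1.07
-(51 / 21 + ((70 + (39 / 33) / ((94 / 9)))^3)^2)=-1016291404323849534740021243175 / 8555024794381438912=-118794676666.67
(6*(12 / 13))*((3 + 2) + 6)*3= 2376 / 13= 182.77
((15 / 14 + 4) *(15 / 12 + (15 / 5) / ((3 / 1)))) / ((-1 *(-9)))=71 / 56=1.27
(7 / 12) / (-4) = -7 / 48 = -0.15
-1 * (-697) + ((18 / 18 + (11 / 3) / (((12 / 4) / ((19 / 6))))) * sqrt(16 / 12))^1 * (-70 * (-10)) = 697 + 184100 * sqrt(3) / 81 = 4633.67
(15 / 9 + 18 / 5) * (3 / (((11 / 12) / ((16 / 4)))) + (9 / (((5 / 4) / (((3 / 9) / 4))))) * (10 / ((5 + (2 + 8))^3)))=12799738 / 185625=68.95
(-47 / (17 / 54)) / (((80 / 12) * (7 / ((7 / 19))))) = -3807 / 3230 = -1.18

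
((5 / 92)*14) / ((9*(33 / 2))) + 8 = 54683 / 6831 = 8.01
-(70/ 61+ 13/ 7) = -1283/ 427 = -3.00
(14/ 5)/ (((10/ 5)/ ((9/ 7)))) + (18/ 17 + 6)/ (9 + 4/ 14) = 2829/ 1105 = 2.56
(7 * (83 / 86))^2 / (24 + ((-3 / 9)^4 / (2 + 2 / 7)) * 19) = 109369764 / 57757213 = 1.89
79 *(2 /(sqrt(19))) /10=3.62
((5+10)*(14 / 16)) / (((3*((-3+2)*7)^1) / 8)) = -5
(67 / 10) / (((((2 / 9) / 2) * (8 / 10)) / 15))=9045 / 8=1130.62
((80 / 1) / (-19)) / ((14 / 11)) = -440 / 133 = -3.31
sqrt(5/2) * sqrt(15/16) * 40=25 * sqrt(6)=61.24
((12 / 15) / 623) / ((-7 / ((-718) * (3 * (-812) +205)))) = -6407432 / 21805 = -293.85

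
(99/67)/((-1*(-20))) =99/1340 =0.07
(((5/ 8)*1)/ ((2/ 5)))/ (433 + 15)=25/ 7168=0.00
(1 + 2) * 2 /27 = 2 /9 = 0.22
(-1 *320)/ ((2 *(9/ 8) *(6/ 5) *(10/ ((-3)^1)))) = 320/ 9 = 35.56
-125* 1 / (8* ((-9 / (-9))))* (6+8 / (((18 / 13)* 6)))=-108.80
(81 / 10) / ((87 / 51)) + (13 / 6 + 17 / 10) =1499 / 174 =8.61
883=883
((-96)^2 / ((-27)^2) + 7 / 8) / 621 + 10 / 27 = 157799 / 402408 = 0.39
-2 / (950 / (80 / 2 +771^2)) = -594481 / 475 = -1251.54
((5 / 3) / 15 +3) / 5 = 28 / 45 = 0.62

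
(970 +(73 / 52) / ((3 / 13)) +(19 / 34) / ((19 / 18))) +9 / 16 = 797375 / 816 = 977.18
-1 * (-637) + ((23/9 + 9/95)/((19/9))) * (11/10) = 5761388/9025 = 638.38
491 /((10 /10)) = 491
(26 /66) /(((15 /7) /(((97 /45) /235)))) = 8827 /5234625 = 0.00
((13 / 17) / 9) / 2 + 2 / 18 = 47 / 306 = 0.15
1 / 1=1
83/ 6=13.83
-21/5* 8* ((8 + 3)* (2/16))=-46.20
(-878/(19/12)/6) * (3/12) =-439/19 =-23.11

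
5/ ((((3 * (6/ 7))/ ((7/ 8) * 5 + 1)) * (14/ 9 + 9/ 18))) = 1505/ 296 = 5.08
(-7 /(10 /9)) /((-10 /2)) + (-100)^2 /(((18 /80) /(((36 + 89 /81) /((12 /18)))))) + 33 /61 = 1833051334799 /741150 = 2473252.83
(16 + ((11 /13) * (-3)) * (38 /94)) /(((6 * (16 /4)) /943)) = 8627507 /14664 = 588.35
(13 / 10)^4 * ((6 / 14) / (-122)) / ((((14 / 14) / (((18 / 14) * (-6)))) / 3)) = 6940323 / 29890000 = 0.23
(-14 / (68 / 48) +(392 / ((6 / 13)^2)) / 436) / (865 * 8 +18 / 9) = -188839 / 230876388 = -0.00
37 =37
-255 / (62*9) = -85 / 186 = -0.46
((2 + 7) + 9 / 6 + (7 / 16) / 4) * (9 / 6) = 2037 / 128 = 15.91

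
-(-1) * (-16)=-16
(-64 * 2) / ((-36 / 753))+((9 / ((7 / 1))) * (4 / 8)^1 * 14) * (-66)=6250 / 3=2083.33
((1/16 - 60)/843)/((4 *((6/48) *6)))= -959/40464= -0.02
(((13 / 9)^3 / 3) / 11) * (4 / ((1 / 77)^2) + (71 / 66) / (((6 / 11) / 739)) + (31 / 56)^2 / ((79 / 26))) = 61658162590609 / 26819898336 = 2298.97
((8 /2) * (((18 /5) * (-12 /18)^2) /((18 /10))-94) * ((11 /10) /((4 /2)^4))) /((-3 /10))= 4609 /54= 85.35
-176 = -176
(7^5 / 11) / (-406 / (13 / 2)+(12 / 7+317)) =1529437 / 256509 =5.96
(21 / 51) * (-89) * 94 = -58562 / 17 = -3444.82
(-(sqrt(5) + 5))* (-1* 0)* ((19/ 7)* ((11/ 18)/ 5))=0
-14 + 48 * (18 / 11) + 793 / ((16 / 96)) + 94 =54082 / 11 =4916.55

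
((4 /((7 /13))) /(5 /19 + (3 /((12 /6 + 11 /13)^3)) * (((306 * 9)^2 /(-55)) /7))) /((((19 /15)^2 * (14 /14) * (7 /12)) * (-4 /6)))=586713699000 /126310611669487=0.00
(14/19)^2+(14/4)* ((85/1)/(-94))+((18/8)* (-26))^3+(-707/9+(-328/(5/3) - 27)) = -1224718388941/6108120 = -200506.60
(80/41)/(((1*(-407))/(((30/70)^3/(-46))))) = 1080/131643743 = 0.00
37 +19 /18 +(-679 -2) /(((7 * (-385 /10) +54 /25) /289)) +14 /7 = 186765707 /240606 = 776.23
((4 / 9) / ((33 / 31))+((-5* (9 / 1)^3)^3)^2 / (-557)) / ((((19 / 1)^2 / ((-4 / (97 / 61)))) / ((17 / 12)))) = 722304634851366598016954609 / 17378481879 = 41563160688057164.10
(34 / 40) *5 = 17 / 4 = 4.25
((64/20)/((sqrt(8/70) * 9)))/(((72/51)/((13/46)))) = 221 * sqrt(35)/6210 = 0.21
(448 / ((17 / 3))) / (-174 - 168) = -224 / 969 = -0.23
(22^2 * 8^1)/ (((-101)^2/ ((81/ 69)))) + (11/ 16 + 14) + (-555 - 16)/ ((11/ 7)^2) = -98158368483/ 454230128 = -216.10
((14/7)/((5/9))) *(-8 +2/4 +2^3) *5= 9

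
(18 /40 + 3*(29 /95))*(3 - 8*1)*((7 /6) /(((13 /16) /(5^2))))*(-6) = 363300 /247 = 1470.85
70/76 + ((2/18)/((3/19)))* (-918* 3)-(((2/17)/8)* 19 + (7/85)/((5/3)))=-62578271/32300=-1937.41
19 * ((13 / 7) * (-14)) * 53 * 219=-5733858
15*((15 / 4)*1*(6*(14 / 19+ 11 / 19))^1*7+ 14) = 126105 / 38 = 3318.55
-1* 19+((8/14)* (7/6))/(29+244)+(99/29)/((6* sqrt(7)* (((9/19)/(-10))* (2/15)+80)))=-15559/819+15675* sqrt(7)/15426782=-18.99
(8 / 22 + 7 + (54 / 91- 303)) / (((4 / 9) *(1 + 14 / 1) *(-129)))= 0.34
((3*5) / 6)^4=625 / 16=39.06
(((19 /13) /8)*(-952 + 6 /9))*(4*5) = -3476.03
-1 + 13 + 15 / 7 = 99 / 7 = 14.14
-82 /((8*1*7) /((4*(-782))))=32062 /7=4580.29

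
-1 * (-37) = 37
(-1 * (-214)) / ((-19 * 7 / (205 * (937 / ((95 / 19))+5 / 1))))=-8440588 / 133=-63463.07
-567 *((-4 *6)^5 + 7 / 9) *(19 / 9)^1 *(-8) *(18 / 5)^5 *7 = -1008557977840632576 / 3125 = -322738552909002.42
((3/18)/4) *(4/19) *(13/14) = 0.01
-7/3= -2.33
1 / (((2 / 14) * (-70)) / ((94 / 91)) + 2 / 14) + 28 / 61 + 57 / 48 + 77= 120274319 / 1531344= 78.54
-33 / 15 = -11 / 5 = -2.20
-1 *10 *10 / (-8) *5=125 / 2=62.50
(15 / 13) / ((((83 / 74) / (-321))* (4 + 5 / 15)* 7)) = -1068930 / 98189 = -10.89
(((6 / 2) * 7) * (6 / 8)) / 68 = 63 / 272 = 0.23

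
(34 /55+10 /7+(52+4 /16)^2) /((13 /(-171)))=-2877894603 /80080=-35937.74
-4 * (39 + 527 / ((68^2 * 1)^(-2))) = -45071940764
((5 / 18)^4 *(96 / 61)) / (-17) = -1250 / 2267919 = -0.00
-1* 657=-657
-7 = -7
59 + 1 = 60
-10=-10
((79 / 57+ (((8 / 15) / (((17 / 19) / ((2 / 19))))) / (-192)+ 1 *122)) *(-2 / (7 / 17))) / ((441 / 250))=-179341025 / 527877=-339.74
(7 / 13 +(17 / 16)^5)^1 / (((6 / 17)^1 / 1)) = 5.36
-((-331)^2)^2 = -12003612721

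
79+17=96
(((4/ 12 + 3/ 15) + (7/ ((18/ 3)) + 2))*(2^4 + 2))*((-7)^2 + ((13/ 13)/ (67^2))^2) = 65761168338/ 20151121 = 3263.40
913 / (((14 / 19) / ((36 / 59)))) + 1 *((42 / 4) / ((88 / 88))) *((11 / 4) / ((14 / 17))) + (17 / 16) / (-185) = 120888043 / 152810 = 791.10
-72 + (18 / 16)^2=-4527 / 64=-70.73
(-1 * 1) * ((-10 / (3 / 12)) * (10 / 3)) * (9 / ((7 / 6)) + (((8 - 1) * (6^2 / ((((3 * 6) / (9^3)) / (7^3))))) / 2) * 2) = 3267288000 / 7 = 466755428.57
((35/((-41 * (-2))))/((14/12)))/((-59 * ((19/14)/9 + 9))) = -1890/2789107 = -0.00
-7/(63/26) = -26/9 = -2.89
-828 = -828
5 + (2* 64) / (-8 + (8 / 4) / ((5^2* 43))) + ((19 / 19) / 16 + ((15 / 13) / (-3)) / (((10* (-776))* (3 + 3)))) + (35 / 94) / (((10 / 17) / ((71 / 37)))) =-978072260441 / 100556659424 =-9.73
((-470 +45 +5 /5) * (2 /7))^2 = 719104 /49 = 14675.59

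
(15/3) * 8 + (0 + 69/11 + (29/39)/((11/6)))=6675/143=46.68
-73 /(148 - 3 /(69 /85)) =-0.51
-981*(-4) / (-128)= -981 / 32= -30.66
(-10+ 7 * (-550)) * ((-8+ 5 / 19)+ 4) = 274060 / 19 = 14424.21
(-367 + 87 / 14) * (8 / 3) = -20204 / 21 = -962.10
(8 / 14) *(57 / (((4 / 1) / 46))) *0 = 0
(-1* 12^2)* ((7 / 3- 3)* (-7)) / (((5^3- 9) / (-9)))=1512 / 29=52.14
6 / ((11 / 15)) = 90 / 11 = 8.18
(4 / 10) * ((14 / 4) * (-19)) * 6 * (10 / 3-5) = 266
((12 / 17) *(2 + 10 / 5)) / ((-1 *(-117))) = 16 / 663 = 0.02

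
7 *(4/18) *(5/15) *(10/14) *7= 70/27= 2.59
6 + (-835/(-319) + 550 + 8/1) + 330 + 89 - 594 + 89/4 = 528095/1276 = 413.87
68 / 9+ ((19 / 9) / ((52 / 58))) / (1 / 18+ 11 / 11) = 1145 / 117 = 9.79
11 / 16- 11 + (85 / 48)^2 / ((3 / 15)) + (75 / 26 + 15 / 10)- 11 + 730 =21827561 / 29952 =728.75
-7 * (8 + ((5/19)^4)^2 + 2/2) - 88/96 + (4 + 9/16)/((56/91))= -368493417300577/6521688207744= -56.50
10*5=50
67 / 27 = 2.48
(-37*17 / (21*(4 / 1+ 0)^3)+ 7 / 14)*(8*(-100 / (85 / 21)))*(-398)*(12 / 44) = 128355 / 187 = 686.39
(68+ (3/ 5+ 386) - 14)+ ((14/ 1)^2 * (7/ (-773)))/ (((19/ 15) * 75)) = 32354089/ 73435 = 440.58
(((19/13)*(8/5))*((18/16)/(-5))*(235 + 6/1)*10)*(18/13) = -1483596/845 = -1755.73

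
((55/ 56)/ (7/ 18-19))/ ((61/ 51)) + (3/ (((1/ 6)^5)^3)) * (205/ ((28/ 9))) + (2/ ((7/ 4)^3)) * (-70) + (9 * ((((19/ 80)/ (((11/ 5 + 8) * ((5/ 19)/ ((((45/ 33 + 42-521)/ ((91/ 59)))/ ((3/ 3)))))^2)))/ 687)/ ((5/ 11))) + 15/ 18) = 92945496059052.54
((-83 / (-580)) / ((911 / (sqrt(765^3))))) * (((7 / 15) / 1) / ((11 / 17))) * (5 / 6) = 503727 * sqrt(85) / 2324872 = 2.00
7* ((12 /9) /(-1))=-28 /3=-9.33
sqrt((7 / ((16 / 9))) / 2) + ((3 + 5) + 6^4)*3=3*sqrt(14) / 8 + 3912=3913.40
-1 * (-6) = 6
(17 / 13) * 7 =119 / 13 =9.15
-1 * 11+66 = 55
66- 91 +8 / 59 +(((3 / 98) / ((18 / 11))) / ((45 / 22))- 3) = -21742981 / 780570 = -27.86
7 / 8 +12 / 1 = 103 / 8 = 12.88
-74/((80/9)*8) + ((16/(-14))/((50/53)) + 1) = -14023/11200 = -1.25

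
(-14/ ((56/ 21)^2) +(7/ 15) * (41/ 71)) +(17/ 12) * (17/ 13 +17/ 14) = 5810359/ 3101280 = 1.87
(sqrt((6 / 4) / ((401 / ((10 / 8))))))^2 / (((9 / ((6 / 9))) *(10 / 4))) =1 / 7218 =0.00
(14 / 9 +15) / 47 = 149 / 423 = 0.35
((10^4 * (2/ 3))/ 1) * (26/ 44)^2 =845000/ 363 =2327.82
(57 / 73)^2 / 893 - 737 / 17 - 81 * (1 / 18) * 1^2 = -407497487 / 8515742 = -47.85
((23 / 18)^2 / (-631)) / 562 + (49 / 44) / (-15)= -0.07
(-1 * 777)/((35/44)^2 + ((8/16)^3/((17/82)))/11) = -1130.08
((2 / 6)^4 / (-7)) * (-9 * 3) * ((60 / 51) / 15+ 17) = 871 / 1071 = 0.81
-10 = -10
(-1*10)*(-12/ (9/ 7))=280/ 3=93.33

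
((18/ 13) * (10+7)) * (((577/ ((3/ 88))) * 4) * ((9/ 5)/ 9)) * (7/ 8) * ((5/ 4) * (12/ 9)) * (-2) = -12084688/ 13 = -929591.38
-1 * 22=-22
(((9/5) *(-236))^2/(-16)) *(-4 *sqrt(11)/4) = 281961 *sqrt(11)/25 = 37406.35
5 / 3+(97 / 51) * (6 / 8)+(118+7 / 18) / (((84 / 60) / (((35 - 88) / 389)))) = -8.43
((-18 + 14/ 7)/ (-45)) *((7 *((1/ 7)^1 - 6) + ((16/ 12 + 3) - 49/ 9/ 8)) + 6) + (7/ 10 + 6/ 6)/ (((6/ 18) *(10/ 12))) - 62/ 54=-12502/ 2025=-6.17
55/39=1.41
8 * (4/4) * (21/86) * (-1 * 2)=-168/43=-3.91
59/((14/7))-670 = -1281/2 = -640.50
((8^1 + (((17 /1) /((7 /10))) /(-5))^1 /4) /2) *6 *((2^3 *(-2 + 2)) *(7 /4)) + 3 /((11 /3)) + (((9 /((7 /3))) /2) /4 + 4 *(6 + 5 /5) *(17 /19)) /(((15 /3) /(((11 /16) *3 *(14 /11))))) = 951297 /66880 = 14.22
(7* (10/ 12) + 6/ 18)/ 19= 37/ 114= 0.32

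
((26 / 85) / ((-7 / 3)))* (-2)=156 / 595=0.26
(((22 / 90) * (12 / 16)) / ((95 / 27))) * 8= 198 / 475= 0.42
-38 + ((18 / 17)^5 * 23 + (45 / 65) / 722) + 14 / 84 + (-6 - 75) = -1763604734081 / 19990166703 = -88.22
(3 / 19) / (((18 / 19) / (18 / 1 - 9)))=3 / 2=1.50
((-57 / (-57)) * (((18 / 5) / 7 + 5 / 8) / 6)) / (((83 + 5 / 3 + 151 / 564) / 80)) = 59972 / 335321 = 0.18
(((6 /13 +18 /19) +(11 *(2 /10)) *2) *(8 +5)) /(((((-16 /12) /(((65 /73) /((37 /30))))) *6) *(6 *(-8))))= 233155 /1642208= 0.14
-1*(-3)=3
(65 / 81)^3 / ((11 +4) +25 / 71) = 3899675 / 115854138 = 0.03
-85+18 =-67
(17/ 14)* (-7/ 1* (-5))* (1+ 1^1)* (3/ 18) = 85/ 6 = 14.17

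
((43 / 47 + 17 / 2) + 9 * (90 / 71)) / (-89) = -138975 / 593986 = -0.23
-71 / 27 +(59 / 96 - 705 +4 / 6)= -610285 / 864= -706.35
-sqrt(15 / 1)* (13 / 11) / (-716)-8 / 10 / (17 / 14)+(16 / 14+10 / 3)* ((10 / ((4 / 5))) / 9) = 13* sqrt(15) / 7876+89291 / 16065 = 5.56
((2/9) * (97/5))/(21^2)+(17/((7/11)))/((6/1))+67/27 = 275593/39690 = 6.94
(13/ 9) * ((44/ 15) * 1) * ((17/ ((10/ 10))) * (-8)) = -77792/ 135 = -576.24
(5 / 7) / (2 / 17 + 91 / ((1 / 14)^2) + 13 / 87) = 0.00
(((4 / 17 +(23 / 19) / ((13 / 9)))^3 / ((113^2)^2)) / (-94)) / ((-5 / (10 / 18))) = 91550911843 / 10212257593330313728194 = 0.00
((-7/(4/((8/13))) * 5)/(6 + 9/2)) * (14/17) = -280/663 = -0.42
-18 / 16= -1.12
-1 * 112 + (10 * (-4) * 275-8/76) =-211130/19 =-11112.11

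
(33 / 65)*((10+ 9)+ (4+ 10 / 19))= 14751 / 1235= 11.94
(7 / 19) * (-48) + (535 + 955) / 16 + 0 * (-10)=11467 / 152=75.44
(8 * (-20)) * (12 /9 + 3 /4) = -1000 /3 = -333.33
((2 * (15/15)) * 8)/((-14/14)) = -16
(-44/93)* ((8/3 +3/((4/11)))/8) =-0.65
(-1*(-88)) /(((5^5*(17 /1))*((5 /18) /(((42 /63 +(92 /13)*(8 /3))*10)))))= 804672 /690625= 1.17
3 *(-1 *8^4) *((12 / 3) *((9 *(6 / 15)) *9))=-7962624 / 5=-1592524.80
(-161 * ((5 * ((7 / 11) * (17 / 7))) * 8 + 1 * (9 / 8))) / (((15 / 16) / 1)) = -1783558 / 165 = -10809.44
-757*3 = -2271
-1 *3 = -3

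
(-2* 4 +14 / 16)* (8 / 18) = -19 / 6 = -3.17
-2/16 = -1/8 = -0.12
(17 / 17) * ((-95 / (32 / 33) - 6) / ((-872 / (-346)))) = -41.25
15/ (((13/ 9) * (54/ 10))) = 25/ 13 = 1.92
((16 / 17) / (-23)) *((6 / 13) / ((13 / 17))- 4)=9184 / 66079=0.14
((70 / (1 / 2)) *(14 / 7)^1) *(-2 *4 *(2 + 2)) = -8960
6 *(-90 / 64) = -135 / 16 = -8.44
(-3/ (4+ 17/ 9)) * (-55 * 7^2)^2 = -3700031.60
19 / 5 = 3.80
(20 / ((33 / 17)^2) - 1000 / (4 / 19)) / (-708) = 2583485 / 385506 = 6.70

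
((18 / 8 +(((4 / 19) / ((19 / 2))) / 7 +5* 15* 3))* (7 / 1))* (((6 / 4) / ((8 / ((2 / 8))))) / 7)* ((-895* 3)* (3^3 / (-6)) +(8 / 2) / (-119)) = 19816592673075 / 153965056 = 128708.38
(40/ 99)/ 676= 10/ 16731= 0.00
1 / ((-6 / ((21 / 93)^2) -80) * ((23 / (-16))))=392 / 111389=0.00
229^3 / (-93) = -12008989 / 93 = -129128.91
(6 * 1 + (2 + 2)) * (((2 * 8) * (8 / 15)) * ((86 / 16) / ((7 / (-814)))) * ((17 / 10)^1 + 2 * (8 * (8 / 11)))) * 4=-99583872 / 35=-2845253.49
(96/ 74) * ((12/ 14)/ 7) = 288/ 1813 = 0.16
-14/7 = -2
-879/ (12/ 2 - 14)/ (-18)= -293/ 48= -6.10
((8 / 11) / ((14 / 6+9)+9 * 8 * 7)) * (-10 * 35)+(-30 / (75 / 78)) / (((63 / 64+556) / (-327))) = 27011735304 / 1515532205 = 17.82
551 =551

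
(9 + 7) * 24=384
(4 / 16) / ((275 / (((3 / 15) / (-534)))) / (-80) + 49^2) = 2 / 92633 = 0.00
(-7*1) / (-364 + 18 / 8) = 28 / 1447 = 0.02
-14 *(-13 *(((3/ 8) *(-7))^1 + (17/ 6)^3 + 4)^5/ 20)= 2183282964737931875/ 29386561536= 74295285.01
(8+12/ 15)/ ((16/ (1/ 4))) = 11/ 80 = 0.14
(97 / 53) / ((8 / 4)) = 97 / 106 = 0.92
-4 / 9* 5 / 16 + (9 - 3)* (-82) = -17717 / 36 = -492.14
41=41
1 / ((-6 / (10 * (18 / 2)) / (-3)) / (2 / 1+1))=135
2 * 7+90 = 104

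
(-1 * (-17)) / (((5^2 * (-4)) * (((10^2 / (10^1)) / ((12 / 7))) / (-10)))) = 51 / 175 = 0.29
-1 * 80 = -80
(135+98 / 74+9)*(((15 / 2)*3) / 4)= 241965 / 296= 817.45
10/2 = 5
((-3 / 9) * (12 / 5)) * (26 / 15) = -104 / 75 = -1.39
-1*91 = -91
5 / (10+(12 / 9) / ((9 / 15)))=9 / 22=0.41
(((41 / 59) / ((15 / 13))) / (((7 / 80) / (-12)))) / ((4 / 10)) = -85280 / 413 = -206.49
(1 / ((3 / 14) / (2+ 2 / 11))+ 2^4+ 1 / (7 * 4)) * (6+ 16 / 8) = 209.74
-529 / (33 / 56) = -29624 / 33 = -897.70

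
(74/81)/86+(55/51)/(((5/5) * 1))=64484/59211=1.09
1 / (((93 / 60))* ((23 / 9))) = 180 / 713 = 0.25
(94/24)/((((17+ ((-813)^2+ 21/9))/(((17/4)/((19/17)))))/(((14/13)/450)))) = 5593/103720734000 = 0.00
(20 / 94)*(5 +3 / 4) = 115 / 94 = 1.22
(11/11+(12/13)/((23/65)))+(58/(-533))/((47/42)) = 2023205/576173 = 3.51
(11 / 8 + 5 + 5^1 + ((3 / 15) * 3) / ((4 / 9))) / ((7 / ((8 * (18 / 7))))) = 9162 / 245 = 37.40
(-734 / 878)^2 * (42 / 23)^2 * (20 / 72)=65997610 / 101949409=0.65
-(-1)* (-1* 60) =-60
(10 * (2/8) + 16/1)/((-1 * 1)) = -37/2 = -18.50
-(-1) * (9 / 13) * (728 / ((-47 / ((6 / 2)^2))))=-4536 / 47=-96.51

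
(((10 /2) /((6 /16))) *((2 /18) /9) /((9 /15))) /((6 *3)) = 100 /6561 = 0.02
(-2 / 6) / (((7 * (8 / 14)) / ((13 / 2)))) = -13 / 24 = -0.54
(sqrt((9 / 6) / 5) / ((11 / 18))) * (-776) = -6984 * sqrt(30) / 55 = -695.51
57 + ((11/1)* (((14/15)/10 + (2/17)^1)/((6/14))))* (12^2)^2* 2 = 224634.66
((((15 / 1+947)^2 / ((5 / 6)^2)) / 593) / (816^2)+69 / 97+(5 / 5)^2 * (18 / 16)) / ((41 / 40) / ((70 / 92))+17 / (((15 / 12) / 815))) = 85631372869 / 515978492731068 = 0.00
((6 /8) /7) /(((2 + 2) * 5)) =3 /560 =0.01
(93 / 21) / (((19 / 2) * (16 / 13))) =403 / 1064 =0.38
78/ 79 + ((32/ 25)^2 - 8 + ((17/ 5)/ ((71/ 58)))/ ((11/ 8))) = -129347474/ 38561875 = -3.35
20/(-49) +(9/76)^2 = -111551/283024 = -0.39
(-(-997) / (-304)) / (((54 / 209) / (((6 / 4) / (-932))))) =10967 / 536832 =0.02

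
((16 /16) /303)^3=1 /27818127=0.00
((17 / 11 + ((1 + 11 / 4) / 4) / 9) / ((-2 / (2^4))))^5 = -501292001353351 / 1252332576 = -400286.64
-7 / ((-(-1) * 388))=-7 / 388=-0.02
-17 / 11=-1.55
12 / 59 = 0.20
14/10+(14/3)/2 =56/15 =3.73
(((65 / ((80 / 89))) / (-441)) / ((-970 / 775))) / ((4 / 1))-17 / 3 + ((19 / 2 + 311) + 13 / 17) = 29379782711 / 93082752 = 315.63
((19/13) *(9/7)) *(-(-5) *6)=5130/91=56.37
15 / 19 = 0.79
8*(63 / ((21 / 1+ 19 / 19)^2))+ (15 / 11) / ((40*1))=1041 / 968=1.08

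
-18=-18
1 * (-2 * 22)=-44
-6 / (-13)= 6 / 13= 0.46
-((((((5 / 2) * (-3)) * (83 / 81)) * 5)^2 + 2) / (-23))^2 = -18588661462849 / 4498116624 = -4132.54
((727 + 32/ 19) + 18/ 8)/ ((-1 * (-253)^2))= -55551/ 4864684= -0.01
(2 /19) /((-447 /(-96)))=64 /2831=0.02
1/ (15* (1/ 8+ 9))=8/ 1095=0.01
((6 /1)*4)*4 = 96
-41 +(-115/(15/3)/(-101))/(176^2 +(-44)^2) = -136288569/3324112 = -41.00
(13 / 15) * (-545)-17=-1468 / 3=-489.33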